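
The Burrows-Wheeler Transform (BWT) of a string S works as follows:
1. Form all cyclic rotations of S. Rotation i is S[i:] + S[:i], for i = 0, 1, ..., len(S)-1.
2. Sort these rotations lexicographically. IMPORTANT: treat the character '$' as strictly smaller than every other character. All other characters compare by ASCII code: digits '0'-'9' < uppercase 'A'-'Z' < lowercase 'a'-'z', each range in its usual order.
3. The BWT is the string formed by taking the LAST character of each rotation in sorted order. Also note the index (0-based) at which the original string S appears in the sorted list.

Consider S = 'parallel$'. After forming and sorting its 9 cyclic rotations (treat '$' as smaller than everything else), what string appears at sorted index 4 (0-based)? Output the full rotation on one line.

All 9 rotations (rotation i = S[i:]+S[:i]):
  rot[0] = parallel$
  rot[1] = arallel$p
  rot[2] = rallel$pa
  rot[3] = allel$par
  rot[4] = llel$para
  rot[5] = lel$paral
  rot[6] = el$parall
  rot[7] = l$paralle
  rot[8] = $parallel
Sorted (with $ < everything):
  sorted[0] = $parallel
  sorted[1] = allel$par
  sorted[2] = arallel$p
  sorted[3] = el$parall
  sorted[4] = l$paralle
  sorted[5] = lel$paral
  sorted[6] = llel$para
  sorted[7] = parallel$
  sorted[8] = rallel$pa
sorted[4] = l$paralle

Answer: l$paralle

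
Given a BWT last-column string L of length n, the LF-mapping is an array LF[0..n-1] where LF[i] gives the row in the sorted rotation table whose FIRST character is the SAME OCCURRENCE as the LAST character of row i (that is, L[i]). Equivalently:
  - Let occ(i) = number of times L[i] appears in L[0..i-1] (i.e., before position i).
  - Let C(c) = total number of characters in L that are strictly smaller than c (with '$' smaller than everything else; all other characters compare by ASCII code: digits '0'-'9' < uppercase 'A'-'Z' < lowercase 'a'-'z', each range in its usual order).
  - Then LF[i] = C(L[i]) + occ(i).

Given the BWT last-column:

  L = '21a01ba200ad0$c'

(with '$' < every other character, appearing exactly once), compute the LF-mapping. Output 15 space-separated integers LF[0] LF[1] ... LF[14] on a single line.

Char counts: '$':1, '0':4, '1':2, '2':2, 'a':3, 'b':1, 'c':1, 'd':1
C (first-col start): C('$')=0, C('0')=1, C('1')=5, C('2')=7, C('a')=9, C('b')=12, C('c')=13, C('d')=14
L[0]='2': occ=0, LF[0]=C('2')+0=7+0=7
L[1]='1': occ=0, LF[1]=C('1')+0=5+0=5
L[2]='a': occ=0, LF[2]=C('a')+0=9+0=9
L[3]='0': occ=0, LF[3]=C('0')+0=1+0=1
L[4]='1': occ=1, LF[4]=C('1')+1=5+1=6
L[5]='b': occ=0, LF[5]=C('b')+0=12+0=12
L[6]='a': occ=1, LF[6]=C('a')+1=9+1=10
L[7]='2': occ=1, LF[7]=C('2')+1=7+1=8
L[8]='0': occ=1, LF[8]=C('0')+1=1+1=2
L[9]='0': occ=2, LF[9]=C('0')+2=1+2=3
L[10]='a': occ=2, LF[10]=C('a')+2=9+2=11
L[11]='d': occ=0, LF[11]=C('d')+0=14+0=14
L[12]='0': occ=3, LF[12]=C('0')+3=1+3=4
L[13]='$': occ=0, LF[13]=C('$')+0=0+0=0
L[14]='c': occ=0, LF[14]=C('c')+0=13+0=13

Answer: 7 5 9 1 6 12 10 8 2 3 11 14 4 0 13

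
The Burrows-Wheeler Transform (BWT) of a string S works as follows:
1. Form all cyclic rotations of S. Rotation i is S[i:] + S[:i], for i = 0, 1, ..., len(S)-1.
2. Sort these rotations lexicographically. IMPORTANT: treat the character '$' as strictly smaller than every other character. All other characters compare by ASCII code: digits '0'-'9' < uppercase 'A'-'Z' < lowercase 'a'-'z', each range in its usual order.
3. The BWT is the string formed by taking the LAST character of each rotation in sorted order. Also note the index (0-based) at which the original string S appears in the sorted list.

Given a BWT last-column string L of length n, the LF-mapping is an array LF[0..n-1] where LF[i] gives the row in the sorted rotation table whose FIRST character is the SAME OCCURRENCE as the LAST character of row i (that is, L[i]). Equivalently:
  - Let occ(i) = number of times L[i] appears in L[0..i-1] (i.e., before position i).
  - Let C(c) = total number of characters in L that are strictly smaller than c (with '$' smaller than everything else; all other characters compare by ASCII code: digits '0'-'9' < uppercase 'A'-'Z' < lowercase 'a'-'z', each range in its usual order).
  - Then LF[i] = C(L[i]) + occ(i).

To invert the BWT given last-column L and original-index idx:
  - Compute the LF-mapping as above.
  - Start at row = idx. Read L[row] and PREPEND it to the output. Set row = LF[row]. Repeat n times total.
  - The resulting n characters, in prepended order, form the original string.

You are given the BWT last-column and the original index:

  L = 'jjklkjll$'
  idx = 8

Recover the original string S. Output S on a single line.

LF mapping: 1 2 4 6 5 3 7 8 0
Walk LF starting at row 8, prepending L[row]:
  step 1: row=8, L[8]='$', prepend. Next row=LF[8]=0
  step 2: row=0, L[0]='j', prepend. Next row=LF[0]=1
  step 3: row=1, L[1]='j', prepend. Next row=LF[1]=2
  step 4: row=2, L[2]='k', prepend. Next row=LF[2]=4
  step 5: row=4, L[4]='k', prepend. Next row=LF[4]=5
  step 6: row=5, L[5]='j', prepend. Next row=LF[5]=3
  step 7: row=3, L[3]='l', prepend. Next row=LF[3]=6
  step 8: row=6, L[6]='l', prepend. Next row=LF[6]=7
  step 9: row=7, L[7]='l', prepend. Next row=LF[7]=8
Reversed output: llljkkjj$

Answer: llljkkjj$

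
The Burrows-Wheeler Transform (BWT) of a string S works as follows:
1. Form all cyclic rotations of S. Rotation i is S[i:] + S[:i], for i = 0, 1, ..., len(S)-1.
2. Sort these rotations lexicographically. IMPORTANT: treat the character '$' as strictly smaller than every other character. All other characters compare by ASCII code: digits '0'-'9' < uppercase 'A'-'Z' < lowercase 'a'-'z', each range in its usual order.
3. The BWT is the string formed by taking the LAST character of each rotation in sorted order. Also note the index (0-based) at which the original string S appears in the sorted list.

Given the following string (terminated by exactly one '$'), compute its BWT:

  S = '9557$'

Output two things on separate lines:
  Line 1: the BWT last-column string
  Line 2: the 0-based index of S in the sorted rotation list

All 5 rotations (rotation i = S[i:]+S[:i]):
  rot[0] = 9557$
  rot[1] = 557$9
  rot[2] = 57$95
  rot[3] = 7$955
  rot[4] = $9557
Sorted (with $ < everything):
  sorted[0] = $9557  (last char: '7')
  sorted[1] = 557$9  (last char: '9')
  sorted[2] = 57$95  (last char: '5')
  sorted[3] = 7$955  (last char: '5')
  sorted[4] = 9557$  (last char: '$')
Last column: 7955$
Original string S is at sorted index 4

Answer: 7955$
4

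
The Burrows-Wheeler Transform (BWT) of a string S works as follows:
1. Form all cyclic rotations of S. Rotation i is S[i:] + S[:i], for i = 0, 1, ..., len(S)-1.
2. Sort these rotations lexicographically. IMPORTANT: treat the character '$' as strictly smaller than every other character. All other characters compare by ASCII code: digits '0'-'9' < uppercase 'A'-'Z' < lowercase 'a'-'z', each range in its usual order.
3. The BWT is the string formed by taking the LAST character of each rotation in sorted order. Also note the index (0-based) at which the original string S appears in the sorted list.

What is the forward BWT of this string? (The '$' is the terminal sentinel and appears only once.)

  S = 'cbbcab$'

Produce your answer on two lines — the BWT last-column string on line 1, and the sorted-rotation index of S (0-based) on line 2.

All 7 rotations (rotation i = S[i:]+S[:i]):
  rot[0] = cbbcab$
  rot[1] = bbcab$c
  rot[2] = bcab$cb
  rot[3] = cab$cbb
  rot[4] = ab$cbbc
  rot[5] = b$cbbca
  rot[6] = $cbbcab
Sorted (with $ < everything):
  sorted[0] = $cbbcab  (last char: 'b')
  sorted[1] = ab$cbbc  (last char: 'c')
  sorted[2] = b$cbbca  (last char: 'a')
  sorted[3] = bbcab$c  (last char: 'c')
  sorted[4] = bcab$cb  (last char: 'b')
  sorted[5] = cab$cbb  (last char: 'b')
  sorted[6] = cbbcab$  (last char: '$')
Last column: bcacbb$
Original string S is at sorted index 6

Answer: bcacbb$
6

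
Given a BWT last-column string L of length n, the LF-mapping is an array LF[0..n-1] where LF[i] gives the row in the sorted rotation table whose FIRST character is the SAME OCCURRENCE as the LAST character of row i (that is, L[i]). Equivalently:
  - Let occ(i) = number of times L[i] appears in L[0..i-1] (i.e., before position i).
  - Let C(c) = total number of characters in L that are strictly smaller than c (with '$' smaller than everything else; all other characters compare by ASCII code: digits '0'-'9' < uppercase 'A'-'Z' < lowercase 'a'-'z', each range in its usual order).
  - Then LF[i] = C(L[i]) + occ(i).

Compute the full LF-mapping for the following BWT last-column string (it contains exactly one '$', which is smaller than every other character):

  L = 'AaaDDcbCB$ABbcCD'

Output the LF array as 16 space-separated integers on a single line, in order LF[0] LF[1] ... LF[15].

Answer: 1 10 11 7 8 14 12 5 3 0 2 4 13 15 6 9

Derivation:
Char counts: '$':1, 'A':2, 'B':2, 'C':2, 'D':3, 'a':2, 'b':2, 'c':2
C (first-col start): C('$')=0, C('A')=1, C('B')=3, C('C')=5, C('D')=7, C('a')=10, C('b')=12, C('c')=14
L[0]='A': occ=0, LF[0]=C('A')+0=1+0=1
L[1]='a': occ=0, LF[1]=C('a')+0=10+0=10
L[2]='a': occ=1, LF[2]=C('a')+1=10+1=11
L[3]='D': occ=0, LF[3]=C('D')+0=7+0=7
L[4]='D': occ=1, LF[4]=C('D')+1=7+1=8
L[5]='c': occ=0, LF[5]=C('c')+0=14+0=14
L[6]='b': occ=0, LF[6]=C('b')+0=12+0=12
L[7]='C': occ=0, LF[7]=C('C')+0=5+0=5
L[8]='B': occ=0, LF[8]=C('B')+0=3+0=3
L[9]='$': occ=0, LF[9]=C('$')+0=0+0=0
L[10]='A': occ=1, LF[10]=C('A')+1=1+1=2
L[11]='B': occ=1, LF[11]=C('B')+1=3+1=4
L[12]='b': occ=1, LF[12]=C('b')+1=12+1=13
L[13]='c': occ=1, LF[13]=C('c')+1=14+1=15
L[14]='C': occ=1, LF[14]=C('C')+1=5+1=6
L[15]='D': occ=2, LF[15]=C('D')+2=7+2=9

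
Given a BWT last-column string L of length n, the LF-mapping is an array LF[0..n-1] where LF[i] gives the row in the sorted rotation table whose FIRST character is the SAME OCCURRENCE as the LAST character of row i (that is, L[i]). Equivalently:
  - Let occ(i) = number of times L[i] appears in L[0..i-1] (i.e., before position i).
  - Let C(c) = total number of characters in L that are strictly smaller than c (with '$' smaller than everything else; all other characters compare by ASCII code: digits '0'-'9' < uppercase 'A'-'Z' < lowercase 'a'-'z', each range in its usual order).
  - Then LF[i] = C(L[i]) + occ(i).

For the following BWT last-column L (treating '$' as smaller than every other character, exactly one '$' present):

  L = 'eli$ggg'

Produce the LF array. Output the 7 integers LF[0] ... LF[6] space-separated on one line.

Answer: 1 6 5 0 2 3 4

Derivation:
Char counts: '$':1, 'e':1, 'g':3, 'i':1, 'l':1
C (first-col start): C('$')=0, C('e')=1, C('g')=2, C('i')=5, C('l')=6
L[0]='e': occ=0, LF[0]=C('e')+0=1+0=1
L[1]='l': occ=0, LF[1]=C('l')+0=6+0=6
L[2]='i': occ=0, LF[2]=C('i')+0=5+0=5
L[3]='$': occ=0, LF[3]=C('$')+0=0+0=0
L[4]='g': occ=0, LF[4]=C('g')+0=2+0=2
L[5]='g': occ=1, LF[5]=C('g')+1=2+1=3
L[6]='g': occ=2, LF[6]=C('g')+2=2+2=4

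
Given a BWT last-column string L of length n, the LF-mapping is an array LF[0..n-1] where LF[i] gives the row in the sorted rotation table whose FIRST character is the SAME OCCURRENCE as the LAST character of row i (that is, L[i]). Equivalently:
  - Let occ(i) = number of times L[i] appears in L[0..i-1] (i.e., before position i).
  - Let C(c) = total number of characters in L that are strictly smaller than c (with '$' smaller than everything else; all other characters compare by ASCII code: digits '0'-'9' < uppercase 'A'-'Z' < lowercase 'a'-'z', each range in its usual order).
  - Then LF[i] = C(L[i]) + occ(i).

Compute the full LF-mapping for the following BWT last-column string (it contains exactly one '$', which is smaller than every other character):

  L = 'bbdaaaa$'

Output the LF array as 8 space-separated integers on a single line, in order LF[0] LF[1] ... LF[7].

Answer: 5 6 7 1 2 3 4 0

Derivation:
Char counts: '$':1, 'a':4, 'b':2, 'd':1
C (first-col start): C('$')=0, C('a')=1, C('b')=5, C('d')=7
L[0]='b': occ=0, LF[0]=C('b')+0=5+0=5
L[1]='b': occ=1, LF[1]=C('b')+1=5+1=6
L[2]='d': occ=0, LF[2]=C('d')+0=7+0=7
L[3]='a': occ=0, LF[3]=C('a')+0=1+0=1
L[4]='a': occ=1, LF[4]=C('a')+1=1+1=2
L[5]='a': occ=2, LF[5]=C('a')+2=1+2=3
L[6]='a': occ=3, LF[6]=C('a')+3=1+3=4
L[7]='$': occ=0, LF[7]=C('$')+0=0+0=0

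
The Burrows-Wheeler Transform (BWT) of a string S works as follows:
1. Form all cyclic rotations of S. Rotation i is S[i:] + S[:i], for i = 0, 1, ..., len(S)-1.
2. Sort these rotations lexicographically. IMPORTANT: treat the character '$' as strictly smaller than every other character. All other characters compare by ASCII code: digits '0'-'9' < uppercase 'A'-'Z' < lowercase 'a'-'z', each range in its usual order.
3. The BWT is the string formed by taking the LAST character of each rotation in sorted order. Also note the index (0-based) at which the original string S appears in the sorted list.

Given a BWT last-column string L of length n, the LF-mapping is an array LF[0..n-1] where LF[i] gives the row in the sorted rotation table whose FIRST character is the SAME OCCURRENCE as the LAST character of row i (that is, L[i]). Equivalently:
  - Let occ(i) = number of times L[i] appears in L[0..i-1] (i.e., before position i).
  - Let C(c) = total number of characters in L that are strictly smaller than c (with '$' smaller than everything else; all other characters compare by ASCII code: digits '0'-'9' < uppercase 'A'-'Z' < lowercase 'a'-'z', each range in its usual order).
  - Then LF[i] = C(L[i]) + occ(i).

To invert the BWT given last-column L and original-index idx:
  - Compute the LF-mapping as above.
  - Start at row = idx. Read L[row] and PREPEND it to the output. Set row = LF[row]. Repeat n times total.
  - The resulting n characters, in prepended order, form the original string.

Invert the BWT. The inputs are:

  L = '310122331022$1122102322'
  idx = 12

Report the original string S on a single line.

Answer: 2210012312210233112223$

Derivation:
LF mapping: 19 4 1 5 10 11 20 21 6 2 12 13 0 7 8 14 15 9 3 16 22 17 18
Walk LF starting at row 12, prepending L[row]:
  step 1: row=12, L[12]='$', prepend. Next row=LF[12]=0
  step 2: row=0, L[0]='3', prepend. Next row=LF[0]=19
  step 3: row=19, L[19]='2', prepend. Next row=LF[19]=16
  step 4: row=16, L[16]='2', prepend. Next row=LF[16]=15
  step 5: row=15, L[15]='2', prepend. Next row=LF[15]=14
  step 6: row=14, L[14]='1', prepend. Next row=LF[14]=8
  step 7: row=8, L[8]='1', prepend. Next row=LF[8]=6
  step 8: row=6, L[6]='3', prepend. Next row=LF[6]=20
  step 9: row=20, L[20]='3', prepend. Next row=LF[20]=22
  step 10: row=22, L[22]='2', prepend. Next row=LF[22]=18
  step 11: row=18, L[18]='0', prepend. Next row=LF[18]=3
  step 12: row=3, L[3]='1', prepend. Next row=LF[3]=5
  step 13: row=5, L[5]='2', prepend. Next row=LF[5]=11
  step 14: row=11, L[11]='2', prepend. Next row=LF[11]=13
  step 15: row=13, L[13]='1', prepend. Next row=LF[13]=7
  step 16: row=7, L[7]='3', prepend. Next row=LF[7]=21
  step 17: row=21, L[21]='2', prepend. Next row=LF[21]=17
  step 18: row=17, L[17]='1', prepend. Next row=LF[17]=9
  step 19: row=9, L[9]='0', prepend. Next row=LF[9]=2
  step 20: row=2, L[2]='0', prepend. Next row=LF[2]=1
  step 21: row=1, L[1]='1', prepend. Next row=LF[1]=4
  step 22: row=4, L[4]='2', prepend. Next row=LF[4]=10
  step 23: row=10, L[10]='2', prepend. Next row=LF[10]=12
Reversed output: 2210012312210233112223$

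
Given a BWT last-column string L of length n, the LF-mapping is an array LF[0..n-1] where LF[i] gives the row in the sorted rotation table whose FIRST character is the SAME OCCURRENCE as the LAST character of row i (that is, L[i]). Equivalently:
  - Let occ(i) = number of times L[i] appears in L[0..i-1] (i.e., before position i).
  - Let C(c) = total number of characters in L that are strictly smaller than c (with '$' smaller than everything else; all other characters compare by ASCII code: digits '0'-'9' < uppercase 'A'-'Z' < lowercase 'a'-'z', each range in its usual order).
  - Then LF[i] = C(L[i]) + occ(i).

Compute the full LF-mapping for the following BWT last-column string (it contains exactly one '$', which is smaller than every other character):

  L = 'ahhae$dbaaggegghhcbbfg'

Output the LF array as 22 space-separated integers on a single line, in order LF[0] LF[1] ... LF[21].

Char counts: '$':1, 'a':4, 'b':3, 'c':1, 'd':1, 'e':2, 'f':1, 'g':5, 'h':4
C (first-col start): C('$')=0, C('a')=1, C('b')=5, C('c')=8, C('d')=9, C('e')=10, C('f')=12, C('g')=13, C('h')=18
L[0]='a': occ=0, LF[0]=C('a')+0=1+0=1
L[1]='h': occ=0, LF[1]=C('h')+0=18+0=18
L[2]='h': occ=1, LF[2]=C('h')+1=18+1=19
L[3]='a': occ=1, LF[3]=C('a')+1=1+1=2
L[4]='e': occ=0, LF[4]=C('e')+0=10+0=10
L[5]='$': occ=0, LF[5]=C('$')+0=0+0=0
L[6]='d': occ=0, LF[6]=C('d')+0=9+0=9
L[7]='b': occ=0, LF[7]=C('b')+0=5+0=5
L[8]='a': occ=2, LF[8]=C('a')+2=1+2=3
L[9]='a': occ=3, LF[9]=C('a')+3=1+3=4
L[10]='g': occ=0, LF[10]=C('g')+0=13+0=13
L[11]='g': occ=1, LF[11]=C('g')+1=13+1=14
L[12]='e': occ=1, LF[12]=C('e')+1=10+1=11
L[13]='g': occ=2, LF[13]=C('g')+2=13+2=15
L[14]='g': occ=3, LF[14]=C('g')+3=13+3=16
L[15]='h': occ=2, LF[15]=C('h')+2=18+2=20
L[16]='h': occ=3, LF[16]=C('h')+3=18+3=21
L[17]='c': occ=0, LF[17]=C('c')+0=8+0=8
L[18]='b': occ=1, LF[18]=C('b')+1=5+1=6
L[19]='b': occ=2, LF[19]=C('b')+2=5+2=7
L[20]='f': occ=0, LF[20]=C('f')+0=12+0=12
L[21]='g': occ=4, LF[21]=C('g')+4=13+4=17

Answer: 1 18 19 2 10 0 9 5 3 4 13 14 11 15 16 20 21 8 6 7 12 17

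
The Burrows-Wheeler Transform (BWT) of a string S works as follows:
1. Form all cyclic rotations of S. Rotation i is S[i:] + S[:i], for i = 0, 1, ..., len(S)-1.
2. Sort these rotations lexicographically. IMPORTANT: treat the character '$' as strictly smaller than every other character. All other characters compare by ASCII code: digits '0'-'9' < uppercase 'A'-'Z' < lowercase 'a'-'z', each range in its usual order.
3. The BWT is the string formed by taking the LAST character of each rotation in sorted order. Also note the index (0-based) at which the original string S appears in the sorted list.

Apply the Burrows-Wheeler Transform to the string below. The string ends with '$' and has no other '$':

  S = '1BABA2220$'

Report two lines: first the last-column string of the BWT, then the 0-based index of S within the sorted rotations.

All 10 rotations (rotation i = S[i:]+S[:i]):
  rot[0] = 1BABA2220$
  rot[1] = BABA2220$1
  rot[2] = ABA2220$1B
  rot[3] = BA2220$1BA
  rot[4] = A2220$1BAB
  rot[5] = 2220$1BABA
  rot[6] = 220$1BABA2
  rot[7] = 20$1BABA22
  rot[8] = 0$1BABA222
  rot[9] = $1BABA2220
Sorted (with $ < everything):
  sorted[0] = $1BABA2220  (last char: '0')
  sorted[1] = 0$1BABA222  (last char: '2')
  sorted[2] = 1BABA2220$  (last char: '$')
  sorted[3] = 20$1BABA22  (last char: '2')
  sorted[4] = 220$1BABA2  (last char: '2')
  sorted[5] = 2220$1BABA  (last char: 'A')
  sorted[6] = A2220$1BAB  (last char: 'B')
  sorted[7] = ABA2220$1B  (last char: 'B')
  sorted[8] = BA2220$1BA  (last char: 'A')
  sorted[9] = BABA2220$1  (last char: '1')
Last column: 02$22ABBA1
Original string S is at sorted index 2

Answer: 02$22ABBA1
2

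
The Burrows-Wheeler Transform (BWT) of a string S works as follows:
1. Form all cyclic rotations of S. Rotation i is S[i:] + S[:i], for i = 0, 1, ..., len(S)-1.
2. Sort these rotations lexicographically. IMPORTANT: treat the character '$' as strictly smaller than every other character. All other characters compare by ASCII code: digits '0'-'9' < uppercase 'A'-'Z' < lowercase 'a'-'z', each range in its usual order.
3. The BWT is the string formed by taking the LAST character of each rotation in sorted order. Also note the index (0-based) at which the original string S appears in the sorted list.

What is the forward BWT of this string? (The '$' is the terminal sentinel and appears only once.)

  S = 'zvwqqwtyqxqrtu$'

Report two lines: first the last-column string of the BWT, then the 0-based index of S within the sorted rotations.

Answer: uwxqyqrwtzvqqt$
14

Derivation:
All 15 rotations (rotation i = S[i:]+S[:i]):
  rot[0] = zvwqqwtyqxqrtu$
  rot[1] = vwqqwtyqxqrtu$z
  rot[2] = wqqwtyqxqrtu$zv
  rot[3] = qqwtyqxqrtu$zvw
  rot[4] = qwtyqxqrtu$zvwq
  rot[5] = wtyqxqrtu$zvwqq
  rot[6] = tyqxqrtu$zvwqqw
  rot[7] = yqxqrtu$zvwqqwt
  rot[8] = qxqrtu$zvwqqwty
  rot[9] = xqrtu$zvwqqwtyq
  rot[10] = qrtu$zvwqqwtyqx
  rot[11] = rtu$zvwqqwtyqxq
  rot[12] = tu$zvwqqwtyqxqr
  rot[13] = u$zvwqqwtyqxqrt
  rot[14] = $zvwqqwtyqxqrtu
Sorted (with $ < everything):
  sorted[0] = $zvwqqwtyqxqrtu  (last char: 'u')
  sorted[1] = qqwtyqxqrtu$zvw  (last char: 'w')
  sorted[2] = qrtu$zvwqqwtyqx  (last char: 'x')
  sorted[3] = qwtyqxqrtu$zvwq  (last char: 'q')
  sorted[4] = qxqrtu$zvwqqwty  (last char: 'y')
  sorted[5] = rtu$zvwqqwtyqxq  (last char: 'q')
  sorted[6] = tu$zvwqqwtyqxqr  (last char: 'r')
  sorted[7] = tyqxqrtu$zvwqqw  (last char: 'w')
  sorted[8] = u$zvwqqwtyqxqrt  (last char: 't')
  sorted[9] = vwqqwtyqxqrtu$z  (last char: 'z')
  sorted[10] = wqqwtyqxqrtu$zv  (last char: 'v')
  sorted[11] = wtyqxqrtu$zvwqq  (last char: 'q')
  sorted[12] = xqrtu$zvwqqwtyq  (last char: 'q')
  sorted[13] = yqxqrtu$zvwqqwt  (last char: 't')
  sorted[14] = zvwqqwtyqxqrtu$  (last char: '$')
Last column: uwxqyqrwtzvqqt$
Original string S is at sorted index 14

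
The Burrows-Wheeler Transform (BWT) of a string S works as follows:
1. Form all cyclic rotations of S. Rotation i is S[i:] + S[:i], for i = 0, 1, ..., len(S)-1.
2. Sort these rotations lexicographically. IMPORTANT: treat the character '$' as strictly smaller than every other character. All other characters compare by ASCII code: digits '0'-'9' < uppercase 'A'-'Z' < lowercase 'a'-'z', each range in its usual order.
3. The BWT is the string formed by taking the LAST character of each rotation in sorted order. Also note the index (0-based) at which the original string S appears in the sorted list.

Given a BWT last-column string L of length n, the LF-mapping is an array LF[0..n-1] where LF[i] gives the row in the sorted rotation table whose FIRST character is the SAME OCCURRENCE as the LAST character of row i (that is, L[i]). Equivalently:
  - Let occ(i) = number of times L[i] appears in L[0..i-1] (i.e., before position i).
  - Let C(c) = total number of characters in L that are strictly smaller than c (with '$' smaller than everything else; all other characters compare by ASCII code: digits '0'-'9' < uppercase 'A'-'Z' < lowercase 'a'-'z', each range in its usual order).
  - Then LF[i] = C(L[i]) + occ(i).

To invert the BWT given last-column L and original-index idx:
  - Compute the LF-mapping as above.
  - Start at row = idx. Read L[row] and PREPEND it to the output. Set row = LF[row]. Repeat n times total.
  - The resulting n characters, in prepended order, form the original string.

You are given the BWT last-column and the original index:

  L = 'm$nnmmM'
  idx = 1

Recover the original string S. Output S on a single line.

Answer: Mnmmnm$

Derivation:
LF mapping: 2 0 5 6 3 4 1
Walk LF starting at row 1, prepending L[row]:
  step 1: row=1, L[1]='$', prepend. Next row=LF[1]=0
  step 2: row=0, L[0]='m', prepend. Next row=LF[0]=2
  step 3: row=2, L[2]='n', prepend. Next row=LF[2]=5
  step 4: row=5, L[5]='m', prepend. Next row=LF[5]=4
  step 5: row=4, L[4]='m', prepend. Next row=LF[4]=3
  step 6: row=3, L[3]='n', prepend. Next row=LF[3]=6
  step 7: row=6, L[6]='M', prepend. Next row=LF[6]=1
Reversed output: Mnmmnm$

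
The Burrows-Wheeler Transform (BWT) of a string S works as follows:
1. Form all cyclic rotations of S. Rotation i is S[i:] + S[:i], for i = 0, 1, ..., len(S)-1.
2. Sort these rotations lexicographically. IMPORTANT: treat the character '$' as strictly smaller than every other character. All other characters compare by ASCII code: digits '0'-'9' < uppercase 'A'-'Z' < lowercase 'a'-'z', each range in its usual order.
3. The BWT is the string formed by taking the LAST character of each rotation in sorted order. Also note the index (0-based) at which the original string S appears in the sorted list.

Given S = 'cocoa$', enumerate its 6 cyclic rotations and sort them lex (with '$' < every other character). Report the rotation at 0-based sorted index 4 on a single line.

Answer: oa$coc

Derivation:
All 6 rotations (rotation i = S[i:]+S[:i]):
  rot[0] = cocoa$
  rot[1] = ocoa$c
  rot[2] = coa$co
  rot[3] = oa$coc
  rot[4] = a$coco
  rot[5] = $cocoa
Sorted (with $ < everything):
  sorted[0] = $cocoa
  sorted[1] = a$coco
  sorted[2] = coa$co
  sorted[3] = cocoa$
  sorted[4] = oa$coc
  sorted[5] = ocoa$c
sorted[4] = oa$coc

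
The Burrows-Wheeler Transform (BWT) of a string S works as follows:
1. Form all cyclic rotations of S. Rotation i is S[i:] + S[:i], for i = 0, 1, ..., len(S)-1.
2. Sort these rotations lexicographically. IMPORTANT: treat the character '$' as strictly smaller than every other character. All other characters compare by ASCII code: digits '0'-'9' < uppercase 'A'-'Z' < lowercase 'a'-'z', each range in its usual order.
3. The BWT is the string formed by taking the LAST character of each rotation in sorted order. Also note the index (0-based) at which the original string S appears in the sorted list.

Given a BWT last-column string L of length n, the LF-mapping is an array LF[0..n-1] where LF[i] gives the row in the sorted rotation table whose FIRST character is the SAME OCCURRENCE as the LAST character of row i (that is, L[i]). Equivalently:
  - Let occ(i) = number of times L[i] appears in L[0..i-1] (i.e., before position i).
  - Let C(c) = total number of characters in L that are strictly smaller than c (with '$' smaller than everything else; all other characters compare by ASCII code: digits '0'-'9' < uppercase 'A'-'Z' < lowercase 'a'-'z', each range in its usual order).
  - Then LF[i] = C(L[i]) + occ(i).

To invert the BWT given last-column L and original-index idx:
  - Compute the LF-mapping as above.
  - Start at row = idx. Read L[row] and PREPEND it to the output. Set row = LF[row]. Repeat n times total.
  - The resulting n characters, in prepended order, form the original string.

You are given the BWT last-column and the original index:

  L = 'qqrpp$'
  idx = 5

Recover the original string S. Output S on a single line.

LF mapping: 3 4 5 1 2 0
Walk LF starting at row 5, prepending L[row]:
  step 1: row=5, L[5]='$', prepend. Next row=LF[5]=0
  step 2: row=0, L[0]='q', prepend. Next row=LF[0]=3
  step 3: row=3, L[3]='p', prepend. Next row=LF[3]=1
  step 4: row=1, L[1]='q', prepend. Next row=LF[1]=4
  step 5: row=4, L[4]='p', prepend. Next row=LF[4]=2
  step 6: row=2, L[2]='r', prepend. Next row=LF[2]=5
Reversed output: rpqpq$

Answer: rpqpq$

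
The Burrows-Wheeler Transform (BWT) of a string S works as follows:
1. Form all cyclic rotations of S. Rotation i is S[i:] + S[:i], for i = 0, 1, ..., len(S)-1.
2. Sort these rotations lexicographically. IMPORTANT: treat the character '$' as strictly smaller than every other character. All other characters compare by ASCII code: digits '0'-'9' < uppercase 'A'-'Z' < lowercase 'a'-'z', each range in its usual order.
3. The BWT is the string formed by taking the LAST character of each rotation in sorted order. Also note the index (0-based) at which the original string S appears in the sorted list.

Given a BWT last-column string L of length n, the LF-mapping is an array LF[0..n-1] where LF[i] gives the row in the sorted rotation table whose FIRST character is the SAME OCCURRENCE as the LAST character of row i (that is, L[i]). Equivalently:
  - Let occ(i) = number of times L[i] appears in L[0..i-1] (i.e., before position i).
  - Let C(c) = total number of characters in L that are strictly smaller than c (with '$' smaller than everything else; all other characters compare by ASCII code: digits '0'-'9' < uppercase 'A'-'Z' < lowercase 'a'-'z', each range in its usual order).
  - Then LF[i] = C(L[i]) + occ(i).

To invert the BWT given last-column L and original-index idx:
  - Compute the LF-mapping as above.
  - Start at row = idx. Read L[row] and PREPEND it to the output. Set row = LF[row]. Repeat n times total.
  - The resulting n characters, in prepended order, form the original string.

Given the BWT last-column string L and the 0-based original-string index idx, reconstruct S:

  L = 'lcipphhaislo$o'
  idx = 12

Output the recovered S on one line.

LF mapping: 7 2 5 11 12 3 4 1 6 13 8 9 0 10
Walk LF starting at row 12, prepending L[row]:
  step 1: row=12, L[12]='$', prepend. Next row=LF[12]=0
  step 2: row=0, L[0]='l', prepend. Next row=LF[0]=7
  step 3: row=7, L[7]='a', prepend. Next row=LF[7]=1
  step 4: row=1, L[1]='c', prepend. Next row=LF[1]=2
  step 5: row=2, L[2]='i', prepend. Next row=LF[2]=5
  step 6: row=5, L[5]='h', prepend. Next row=LF[5]=3
  step 7: row=3, L[3]='p', prepend. Next row=LF[3]=11
  step 8: row=11, L[11]='o', prepend. Next row=LF[11]=9
  step 9: row=9, L[9]='s', prepend. Next row=LF[9]=13
  step 10: row=13, L[13]='o', prepend. Next row=LF[13]=10
  step 11: row=10, L[10]='l', prepend. Next row=LF[10]=8
  step 12: row=8, L[8]='i', prepend. Next row=LF[8]=6
  step 13: row=6, L[6]='h', prepend. Next row=LF[6]=4
  step 14: row=4, L[4]='p', prepend. Next row=LF[4]=12
Reversed output: philosophical$

Answer: philosophical$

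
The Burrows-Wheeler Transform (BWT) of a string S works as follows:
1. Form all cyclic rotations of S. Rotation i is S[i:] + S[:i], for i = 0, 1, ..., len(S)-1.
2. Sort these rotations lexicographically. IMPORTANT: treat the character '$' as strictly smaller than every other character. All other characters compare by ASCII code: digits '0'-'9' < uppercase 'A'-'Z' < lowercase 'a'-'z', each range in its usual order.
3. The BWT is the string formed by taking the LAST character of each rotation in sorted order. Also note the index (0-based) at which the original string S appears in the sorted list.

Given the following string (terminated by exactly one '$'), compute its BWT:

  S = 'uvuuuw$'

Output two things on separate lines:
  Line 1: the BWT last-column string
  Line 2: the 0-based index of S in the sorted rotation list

All 7 rotations (rotation i = S[i:]+S[:i]):
  rot[0] = uvuuuw$
  rot[1] = vuuuw$u
  rot[2] = uuuw$uv
  rot[3] = uuw$uvu
  rot[4] = uw$uvuu
  rot[5] = w$uvuuu
  rot[6] = $uvuuuw
Sorted (with $ < everything):
  sorted[0] = $uvuuuw  (last char: 'w')
  sorted[1] = uuuw$uv  (last char: 'v')
  sorted[2] = uuw$uvu  (last char: 'u')
  sorted[3] = uvuuuw$  (last char: '$')
  sorted[4] = uw$uvuu  (last char: 'u')
  sorted[5] = vuuuw$u  (last char: 'u')
  sorted[6] = w$uvuuu  (last char: 'u')
Last column: wvu$uuu
Original string S is at sorted index 3

Answer: wvu$uuu
3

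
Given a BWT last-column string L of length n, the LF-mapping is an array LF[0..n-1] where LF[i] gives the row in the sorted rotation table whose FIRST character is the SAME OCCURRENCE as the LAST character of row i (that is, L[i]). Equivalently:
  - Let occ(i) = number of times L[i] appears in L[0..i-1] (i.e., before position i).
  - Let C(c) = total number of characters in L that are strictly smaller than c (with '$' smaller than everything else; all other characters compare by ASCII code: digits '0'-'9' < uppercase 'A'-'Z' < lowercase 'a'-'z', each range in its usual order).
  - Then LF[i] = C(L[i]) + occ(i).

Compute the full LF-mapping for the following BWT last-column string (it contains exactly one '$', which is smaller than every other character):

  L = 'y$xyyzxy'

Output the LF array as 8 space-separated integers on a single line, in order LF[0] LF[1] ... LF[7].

Answer: 3 0 1 4 5 7 2 6

Derivation:
Char counts: '$':1, 'x':2, 'y':4, 'z':1
C (first-col start): C('$')=0, C('x')=1, C('y')=3, C('z')=7
L[0]='y': occ=0, LF[0]=C('y')+0=3+0=3
L[1]='$': occ=0, LF[1]=C('$')+0=0+0=0
L[2]='x': occ=0, LF[2]=C('x')+0=1+0=1
L[3]='y': occ=1, LF[3]=C('y')+1=3+1=4
L[4]='y': occ=2, LF[4]=C('y')+2=3+2=5
L[5]='z': occ=0, LF[5]=C('z')+0=7+0=7
L[6]='x': occ=1, LF[6]=C('x')+1=1+1=2
L[7]='y': occ=3, LF[7]=C('y')+3=3+3=6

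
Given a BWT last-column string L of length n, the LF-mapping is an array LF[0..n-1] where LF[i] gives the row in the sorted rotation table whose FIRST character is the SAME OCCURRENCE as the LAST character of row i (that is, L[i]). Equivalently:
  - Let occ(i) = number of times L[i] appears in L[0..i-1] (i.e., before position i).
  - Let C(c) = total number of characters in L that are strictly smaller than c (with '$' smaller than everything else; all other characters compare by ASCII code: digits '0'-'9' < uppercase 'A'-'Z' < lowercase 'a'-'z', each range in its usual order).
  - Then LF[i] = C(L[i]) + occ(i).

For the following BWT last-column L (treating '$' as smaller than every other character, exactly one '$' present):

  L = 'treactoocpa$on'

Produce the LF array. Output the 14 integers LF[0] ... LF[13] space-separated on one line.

Char counts: '$':1, 'a':2, 'c':2, 'e':1, 'n':1, 'o':3, 'p':1, 'r':1, 't':2
C (first-col start): C('$')=0, C('a')=1, C('c')=3, C('e')=5, C('n')=6, C('o')=7, C('p')=10, C('r')=11, C('t')=12
L[0]='t': occ=0, LF[0]=C('t')+0=12+0=12
L[1]='r': occ=0, LF[1]=C('r')+0=11+0=11
L[2]='e': occ=0, LF[2]=C('e')+0=5+0=5
L[3]='a': occ=0, LF[3]=C('a')+0=1+0=1
L[4]='c': occ=0, LF[4]=C('c')+0=3+0=3
L[5]='t': occ=1, LF[5]=C('t')+1=12+1=13
L[6]='o': occ=0, LF[6]=C('o')+0=7+0=7
L[7]='o': occ=1, LF[7]=C('o')+1=7+1=8
L[8]='c': occ=1, LF[8]=C('c')+1=3+1=4
L[9]='p': occ=0, LF[9]=C('p')+0=10+0=10
L[10]='a': occ=1, LF[10]=C('a')+1=1+1=2
L[11]='$': occ=0, LF[11]=C('$')+0=0+0=0
L[12]='o': occ=2, LF[12]=C('o')+2=7+2=9
L[13]='n': occ=0, LF[13]=C('n')+0=6+0=6

Answer: 12 11 5 1 3 13 7 8 4 10 2 0 9 6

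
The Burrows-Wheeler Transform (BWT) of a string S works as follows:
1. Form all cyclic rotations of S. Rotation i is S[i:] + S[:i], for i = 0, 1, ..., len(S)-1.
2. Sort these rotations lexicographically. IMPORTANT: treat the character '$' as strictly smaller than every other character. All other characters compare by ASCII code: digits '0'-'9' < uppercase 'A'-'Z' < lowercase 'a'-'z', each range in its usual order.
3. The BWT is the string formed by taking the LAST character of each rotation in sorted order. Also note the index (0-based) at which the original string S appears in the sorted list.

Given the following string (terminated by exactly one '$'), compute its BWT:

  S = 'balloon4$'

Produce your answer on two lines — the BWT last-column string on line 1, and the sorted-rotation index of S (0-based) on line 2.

All 9 rotations (rotation i = S[i:]+S[:i]):
  rot[0] = balloon4$
  rot[1] = alloon4$b
  rot[2] = lloon4$ba
  rot[3] = loon4$bal
  rot[4] = oon4$ball
  rot[5] = on4$ballo
  rot[6] = n4$balloo
  rot[7] = 4$balloon
  rot[8] = $balloon4
Sorted (with $ < everything):
  sorted[0] = $balloon4  (last char: '4')
  sorted[1] = 4$balloon  (last char: 'n')
  sorted[2] = alloon4$b  (last char: 'b')
  sorted[3] = balloon4$  (last char: '$')
  sorted[4] = lloon4$ba  (last char: 'a')
  sorted[5] = loon4$bal  (last char: 'l')
  sorted[6] = n4$balloo  (last char: 'o')
  sorted[7] = on4$ballo  (last char: 'o')
  sorted[8] = oon4$ball  (last char: 'l')
Last column: 4nb$alool
Original string S is at sorted index 3

Answer: 4nb$alool
3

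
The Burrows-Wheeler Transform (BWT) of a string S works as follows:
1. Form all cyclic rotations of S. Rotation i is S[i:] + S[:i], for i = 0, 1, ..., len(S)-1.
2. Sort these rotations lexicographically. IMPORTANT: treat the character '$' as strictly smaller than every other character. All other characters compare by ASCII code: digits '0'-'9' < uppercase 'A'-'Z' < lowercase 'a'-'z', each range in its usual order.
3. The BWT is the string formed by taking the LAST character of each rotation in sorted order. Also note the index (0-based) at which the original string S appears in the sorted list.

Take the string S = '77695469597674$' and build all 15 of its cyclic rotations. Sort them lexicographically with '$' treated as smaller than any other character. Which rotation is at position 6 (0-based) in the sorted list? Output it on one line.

All 15 rotations (rotation i = S[i:]+S[:i]):
  rot[0] = 77695469597674$
  rot[1] = 7695469597674$7
  rot[2] = 695469597674$77
  rot[3] = 95469597674$776
  rot[4] = 5469597674$7769
  rot[5] = 469597674$77695
  rot[6] = 69597674$776954
  rot[7] = 9597674$7769546
  rot[8] = 597674$77695469
  rot[9] = 97674$776954695
  rot[10] = 7674$7769546959
  rot[11] = 674$77695469597
  rot[12] = 74$776954695976
  rot[13] = 4$7769546959767
  rot[14] = $77695469597674
Sorted (with $ < everything):
  sorted[0] = $77695469597674
  sorted[1] = 4$7769546959767
  sorted[2] = 469597674$77695
  sorted[3] = 5469597674$7769
  sorted[4] = 597674$77695469
  sorted[5] = 674$77695469597
  sorted[6] = 695469597674$77
  sorted[7] = 69597674$776954
  sorted[8] = 74$776954695976
  sorted[9] = 7674$7769546959
  sorted[10] = 7695469597674$7
  sorted[11] = 77695469597674$
  sorted[12] = 95469597674$776
  sorted[13] = 9597674$7769546
  sorted[14] = 97674$776954695
sorted[6] = 695469597674$77

Answer: 695469597674$77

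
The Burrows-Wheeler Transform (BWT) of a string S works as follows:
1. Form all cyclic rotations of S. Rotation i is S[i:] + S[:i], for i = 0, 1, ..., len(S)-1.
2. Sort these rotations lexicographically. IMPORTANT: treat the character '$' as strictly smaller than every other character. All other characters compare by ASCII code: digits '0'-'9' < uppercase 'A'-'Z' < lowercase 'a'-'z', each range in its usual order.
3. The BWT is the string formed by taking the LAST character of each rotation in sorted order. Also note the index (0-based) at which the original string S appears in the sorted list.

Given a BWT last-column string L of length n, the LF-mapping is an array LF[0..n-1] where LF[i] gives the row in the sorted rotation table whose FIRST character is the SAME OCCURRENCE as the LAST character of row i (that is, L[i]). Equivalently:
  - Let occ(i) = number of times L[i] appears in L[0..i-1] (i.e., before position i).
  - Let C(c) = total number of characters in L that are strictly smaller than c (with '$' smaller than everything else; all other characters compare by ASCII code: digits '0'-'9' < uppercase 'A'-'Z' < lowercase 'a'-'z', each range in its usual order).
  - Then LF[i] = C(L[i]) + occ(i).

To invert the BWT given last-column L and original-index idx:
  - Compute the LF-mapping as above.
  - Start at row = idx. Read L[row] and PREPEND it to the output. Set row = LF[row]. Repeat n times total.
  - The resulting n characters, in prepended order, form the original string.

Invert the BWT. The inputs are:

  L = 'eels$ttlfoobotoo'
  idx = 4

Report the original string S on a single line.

Answer: footloosebottle$

Derivation:
LF mapping: 2 3 5 12 0 13 14 6 4 7 8 1 9 15 10 11
Walk LF starting at row 4, prepending L[row]:
  step 1: row=4, L[4]='$', prepend. Next row=LF[4]=0
  step 2: row=0, L[0]='e', prepend. Next row=LF[0]=2
  step 3: row=2, L[2]='l', prepend. Next row=LF[2]=5
  step 4: row=5, L[5]='t', prepend. Next row=LF[5]=13
  step 5: row=13, L[13]='t', prepend. Next row=LF[13]=15
  step 6: row=15, L[15]='o', prepend. Next row=LF[15]=11
  step 7: row=11, L[11]='b', prepend. Next row=LF[11]=1
  step 8: row=1, L[1]='e', prepend. Next row=LF[1]=3
  step 9: row=3, L[3]='s', prepend. Next row=LF[3]=12
  step 10: row=12, L[12]='o', prepend. Next row=LF[12]=9
  step 11: row=9, L[9]='o', prepend. Next row=LF[9]=7
  step 12: row=7, L[7]='l', prepend. Next row=LF[7]=6
  step 13: row=6, L[6]='t', prepend. Next row=LF[6]=14
  step 14: row=14, L[14]='o', prepend. Next row=LF[14]=10
  step 15: row=10, L[10]='o', prepend. Next row=LF[10]=8
  step 16: row=8, L[8]='f', prepend. Next row=LF[8]=4
Reversed output: footloosebottle$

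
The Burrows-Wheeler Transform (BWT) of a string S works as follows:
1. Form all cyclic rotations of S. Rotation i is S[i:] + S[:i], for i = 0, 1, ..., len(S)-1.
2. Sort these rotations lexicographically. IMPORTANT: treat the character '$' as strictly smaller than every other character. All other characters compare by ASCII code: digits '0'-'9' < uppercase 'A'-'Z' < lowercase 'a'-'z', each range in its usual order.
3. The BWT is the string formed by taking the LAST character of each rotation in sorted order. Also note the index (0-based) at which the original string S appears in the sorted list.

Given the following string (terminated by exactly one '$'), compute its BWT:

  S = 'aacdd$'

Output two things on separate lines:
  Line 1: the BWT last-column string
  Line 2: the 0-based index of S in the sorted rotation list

Answer: d$aadc
1

Derivation:
All 6 rotations (rotation i = S[i:]+S[:i]):
  rot[0] = aacdd$
  rot[1] = acdd$a
  rot[2] = cdd$aa
  rot[3] = dd$aac
  rot[4] = d$aacd
  rot[5] = $aacdd
Sorted (with $ < everything):
  sorted[0] = $aacdd  (last char: 'd')
  sorted[1] = aacdd$  (last char: '$')
  sorted[2] = acdd$a  (last char: 'a')
  sorted[3] = cdd$aa  (last char: 'a')
  sorted[4] = d$aacd  (last char: 'd')
  sorted[5] = dd$aac  (last char: 'c')
Last column: d$aadc
Original string S is at sorted index 1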